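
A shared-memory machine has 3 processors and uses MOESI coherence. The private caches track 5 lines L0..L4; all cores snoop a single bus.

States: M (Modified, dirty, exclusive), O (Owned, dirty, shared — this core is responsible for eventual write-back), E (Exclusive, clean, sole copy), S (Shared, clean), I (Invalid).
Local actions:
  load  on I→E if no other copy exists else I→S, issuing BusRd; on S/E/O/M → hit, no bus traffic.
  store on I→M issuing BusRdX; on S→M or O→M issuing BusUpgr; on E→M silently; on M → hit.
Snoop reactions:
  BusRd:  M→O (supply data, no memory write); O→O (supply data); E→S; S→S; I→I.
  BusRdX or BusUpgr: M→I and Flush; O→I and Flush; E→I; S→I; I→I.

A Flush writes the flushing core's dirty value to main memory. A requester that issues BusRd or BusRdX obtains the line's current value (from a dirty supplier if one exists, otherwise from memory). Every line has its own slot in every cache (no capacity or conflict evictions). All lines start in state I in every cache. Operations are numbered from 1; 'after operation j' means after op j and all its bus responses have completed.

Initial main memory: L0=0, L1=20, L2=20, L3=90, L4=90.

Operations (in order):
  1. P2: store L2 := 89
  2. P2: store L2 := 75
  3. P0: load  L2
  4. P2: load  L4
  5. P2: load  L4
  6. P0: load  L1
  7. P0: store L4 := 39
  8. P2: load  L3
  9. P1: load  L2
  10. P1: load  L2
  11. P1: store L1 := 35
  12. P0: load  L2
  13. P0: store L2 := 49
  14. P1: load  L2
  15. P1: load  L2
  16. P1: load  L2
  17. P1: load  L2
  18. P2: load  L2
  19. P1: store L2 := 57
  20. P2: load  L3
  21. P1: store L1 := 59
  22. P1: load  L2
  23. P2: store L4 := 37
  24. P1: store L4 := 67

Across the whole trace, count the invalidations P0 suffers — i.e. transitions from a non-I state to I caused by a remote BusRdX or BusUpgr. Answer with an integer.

  op1 P2: store L2 := 89 → I/I/M on L2; bus BusRdX; mem=20
  op2 P2: store L2 := 75 → I/I/M on L2; bus (none); mem=20
  op3 P0: load  L2 → S/I/O on L2; bus BusRd; mem=20
  op4 P2: load  L4 → I/I/E on L4; bus BusRd; mem=90
  op5 P2: load  L4 → I/I/E on L4; bus (none); mem=90
  op6 P0: load  L1 → E/I/I on L1; bus BusRd; mem=20
  op7 P0: store L4 := 39 → M/I/I on L4; bus BusRdX; mem=90
  op8 P2: load  L3 → I/I/E on L3; bus BusRd; mem=90
  op9 P1: load  L2 → S/S/O on L2; bus BusRd; mem=20
  op10 P1: load  L2 → S/S/O on L2; bus (none); mem=20
  op11 P1: store L1 := 35 → I/M/I on L1; bus BusRdX; mem=20
  op12 P0: load  L2 → S/S/O on L2; bus (none); mem=20
  op13 P0: store L2 := 49 → M/I/I on L2; bus BusUpgr Flush; mem=75
  op14 P1: load  L2 → O/S/I on L2; bus BusRd; mem=75
  op15 P1: load  L2 → O/S/I on L2; bus (none); mem=75
  op16 P1: load  L2 → O/S/I on L2; bus (none); mem=75
  op17 P1: load  L2 → O/S/I on L2; bus (none); mem=75
  op18 P2: load  L2 → O/S/S on L2; bus BusRd; mem=75
  op19 P1: store L2 := 57 → I/M/I on L2; bus BusUpgr Flush; mem=49
  op20 P2: load  L3 → I/I/E on L3; bus (none); mem=90
  op21 P1: store L1 := 59 → I/M/I on L1; bus (none); mem=20
  op22 P1: load  L2 → I/M/I on L2; bus (none); mem=49
  op23 P2: store L4 := 37 → I/I/M on L4; bus BusRdX Flush; mem=39
  op24 P1: store L4 := 67 → I/M/I on L4; bus BusRdX Flush; mem=37

invalidations = 3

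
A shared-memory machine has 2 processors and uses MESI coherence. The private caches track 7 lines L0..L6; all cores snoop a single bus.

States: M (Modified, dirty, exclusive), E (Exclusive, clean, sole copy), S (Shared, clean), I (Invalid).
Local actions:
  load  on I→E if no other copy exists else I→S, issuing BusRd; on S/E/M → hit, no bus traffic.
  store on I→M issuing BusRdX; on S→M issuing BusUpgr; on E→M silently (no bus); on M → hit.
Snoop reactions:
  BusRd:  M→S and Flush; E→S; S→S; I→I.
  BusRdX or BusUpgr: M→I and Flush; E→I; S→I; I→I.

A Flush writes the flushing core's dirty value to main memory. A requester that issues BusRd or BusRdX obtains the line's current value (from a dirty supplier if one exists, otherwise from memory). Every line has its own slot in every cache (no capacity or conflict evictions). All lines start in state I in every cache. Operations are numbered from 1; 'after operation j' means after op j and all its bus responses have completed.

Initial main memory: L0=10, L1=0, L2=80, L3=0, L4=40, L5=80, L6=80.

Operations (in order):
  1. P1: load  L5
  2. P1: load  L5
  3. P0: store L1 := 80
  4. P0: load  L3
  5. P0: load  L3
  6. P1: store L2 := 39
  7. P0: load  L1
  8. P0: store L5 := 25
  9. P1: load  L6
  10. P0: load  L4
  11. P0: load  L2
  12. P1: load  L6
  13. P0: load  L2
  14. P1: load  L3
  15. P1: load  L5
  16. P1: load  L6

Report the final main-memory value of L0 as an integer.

  op1 P1: load  L5 → I/E on L5; bus BusRd; mem=80
  op2 P1: load  L5 → I/E on L5; bus (none); mem=80
  op3 P0: store L1 := 80 → M/I on L1; bus BusRdX; mem=0
  op4 P0: load  L3 → E/I on L3; bus BusRd; mem=0
  op5 P0: load  L3 → E/I on L3; bus (none); mem=0
  op6 P1: store L2 := 39 → I/M on L2; bus BusRdX; mem=80
  op7 P0: load  L1 → M/I on L1; bus (none); mem=0
  op8 P0: store L5 := 25 → M/I on L5; bus BusRdX; mem=80
  op9 P1: load  L6 → I/E on L6; bus BusRd; mem=80
  op10 P0: load  L4 → E/I on L4; bus BusRd; mem=40
  op11 P0: load  L2 → S/S on L2; bus BusRd Flush; mem=39
  op12 P1: load  L6 → I/E on L6; bus (none); mem=80
  op13 P0: load  L2 → S/S on L2; bus (none); mem=39
  op14 P1: load  L3 → S/S on L3; bus BusRd; mem=0
  op15 P1: load  L5 → S/S on L5; bus BusRd Flush; mem=25
  op16 P1: load  L6 → I/E on L6; bus (none); mem=80

memory[L0] = 10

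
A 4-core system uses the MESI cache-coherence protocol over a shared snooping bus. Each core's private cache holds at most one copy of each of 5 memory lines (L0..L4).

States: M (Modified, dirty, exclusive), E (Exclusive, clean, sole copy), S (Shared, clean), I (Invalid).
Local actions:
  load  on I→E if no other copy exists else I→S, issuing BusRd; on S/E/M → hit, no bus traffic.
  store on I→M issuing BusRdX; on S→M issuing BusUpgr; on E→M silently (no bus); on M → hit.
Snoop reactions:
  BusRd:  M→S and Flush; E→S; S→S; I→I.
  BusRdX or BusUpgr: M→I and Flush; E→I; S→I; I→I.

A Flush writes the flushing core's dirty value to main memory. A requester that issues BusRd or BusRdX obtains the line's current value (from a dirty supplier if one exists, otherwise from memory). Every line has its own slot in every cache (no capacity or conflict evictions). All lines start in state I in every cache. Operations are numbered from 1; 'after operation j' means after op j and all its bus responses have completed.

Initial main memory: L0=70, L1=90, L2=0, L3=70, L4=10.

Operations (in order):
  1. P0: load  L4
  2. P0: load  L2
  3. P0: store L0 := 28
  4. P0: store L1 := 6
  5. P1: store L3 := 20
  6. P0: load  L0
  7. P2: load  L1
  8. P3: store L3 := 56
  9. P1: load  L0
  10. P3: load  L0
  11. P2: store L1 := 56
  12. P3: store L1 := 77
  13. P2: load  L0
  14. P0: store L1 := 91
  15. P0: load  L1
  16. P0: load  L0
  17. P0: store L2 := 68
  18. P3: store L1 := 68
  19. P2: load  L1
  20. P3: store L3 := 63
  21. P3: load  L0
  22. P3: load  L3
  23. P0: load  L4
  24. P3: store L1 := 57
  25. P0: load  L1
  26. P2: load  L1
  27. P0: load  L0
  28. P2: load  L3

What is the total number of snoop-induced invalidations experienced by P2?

[1] P0: load  L4 | P0:E(10), P1:I, P2:I, P3:I | bus: BusRd
[2] P0: load  L2 | P0:E(0), P1:I, P2:I, P3:I | bus: BusRd
[3] P0: store L0 := 28 | P0:M(28), P1:I, P2:I, P3:I | bus: BusRdX
[4] P0: store L1 := 6 | P0:M(6), P1:I, P2:I, P3:I | bus: BusRdX
[5] P1: store L3 := 20 | P0:I, P1:M(20), P2:I, P3:I | bus: BusRdX
[6] P0: load  L0 | P0:M(28), P1:I, P2:I, P3:I | bus: none
[7] P2: load  L1 | P0:S(6), P1:I, P2:S(6), P3:I | bus: BusRd,Flush
[8] P3: store L3 := 56 | P0:I, P1:I, P2:I, P3:M(56) | bus: BusRdX,Flush
[9] P1: load  L0 | P0:S(28), P1:S(28), P2:I, P3:I | bus: BusRd,Flush
[10] P3: load  L0 | P0:S(28), P1:S(28), P2:I, P3:S(28) | bus: BusRd
[11] P2: store L1 := 56 | P0:I, P1:I, P2:M(56), P3:I | bus: BusUpgr
[12] P3: store L1 := 77 | P0:I, P1:I, P2:I, P3:M(77) | bus: BusRdX,Flush
[13] P2: load  L0 | P0:S(28), P1:S(28), P2:S(28), P3:S(28) | bus: BusRd
[14] P0: store L1 := 91 | P0:M(91), P1:I, P2:I, P3:I | bus: BusRdX,Flush
[15] P0: load  L1 | P0:M(91), P1:I, P2:I, P3:I | bus: none
[16] P0: load  L0 | P0:S(28), P1:S(28), P2:S(28), P3:S(28) | bus: none
[17] P0: store L2 := 68 | P0:M(68), P1:I, P2:I, P3:I | bus: none
[18] P3: store L1 := 68 | P0:I, P1:I, P2:I, P3:M(68) | bus: BusRdX,Flush
[19] P2: load  L1 | P0:I, P1:I, P2:S(68), P3:S(68) | bus: BusRd,Flush
[20] P3: store L3 := 63 | P0:I, P1:I, P2:I, P3:M(63) | bus: none
[21] P3: load  L0 | P0:S(28), P1:S(28), P2:S(28), P3:S(28) | bus: none
[22] P3: load  L3 | P0:I, P1:I, P2:I, P3:M(63) | bus: none
[23] P0: load  L4 | P0:E(10), P1:I, P2:I, P3:I | bus: none
[24] P3: store L1 := 57 | P0:I, P1:I, P2:I, P3:M(57) | bus: BusUpgr
[25] P0: load  L1 | P0:S(57), P1:I, P2:I, P3:S(57) | bus: BusRd,Flush
[26] P2: load  L1 | P0:S(57), P1:I, P2:S(57), P3:S(57) | bus: BusRd
[27] P0: load  L0 | P0:S(28), P1:S(28), P2:S(28), P3:S(28) | bus: none
[28] P2: load  L3 | P0:I, P1:I, P2:S(63), P3:S(63) | bus: BusRd,Flush

invalidations = 2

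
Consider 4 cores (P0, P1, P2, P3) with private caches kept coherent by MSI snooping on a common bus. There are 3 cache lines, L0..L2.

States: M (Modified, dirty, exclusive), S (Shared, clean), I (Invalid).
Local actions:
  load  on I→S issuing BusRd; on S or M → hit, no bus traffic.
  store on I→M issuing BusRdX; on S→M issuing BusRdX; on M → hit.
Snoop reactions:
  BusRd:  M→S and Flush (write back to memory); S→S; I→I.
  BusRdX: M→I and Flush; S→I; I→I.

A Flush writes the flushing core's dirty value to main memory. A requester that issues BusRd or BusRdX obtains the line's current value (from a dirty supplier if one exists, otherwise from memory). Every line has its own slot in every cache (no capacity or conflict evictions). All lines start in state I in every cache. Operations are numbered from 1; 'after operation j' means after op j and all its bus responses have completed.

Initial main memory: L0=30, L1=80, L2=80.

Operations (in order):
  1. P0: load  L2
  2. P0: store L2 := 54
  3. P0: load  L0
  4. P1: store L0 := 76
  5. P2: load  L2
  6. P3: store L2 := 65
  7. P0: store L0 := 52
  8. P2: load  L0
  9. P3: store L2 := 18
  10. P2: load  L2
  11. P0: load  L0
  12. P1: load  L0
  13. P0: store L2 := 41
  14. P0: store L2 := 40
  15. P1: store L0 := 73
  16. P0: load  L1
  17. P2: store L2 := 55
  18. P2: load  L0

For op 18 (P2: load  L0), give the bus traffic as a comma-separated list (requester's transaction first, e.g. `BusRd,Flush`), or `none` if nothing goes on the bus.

bus = BusRd,Flush

step 1: P0: load  L2  ⟶  SIII  (L2)  txn=BusRd  M[L2]=80
step 2: P0: store L2 := 54  ⟶  MIII  (L2)  txn=BusRdX  M[L2]=80
step 3: P0: load  L0  ⟶  SIII  (L0)  txn=BusRd  M[L0]=30
step 4: P1: store L0 := 76  ⟶  IMII  (L0)  txn=BusRdX  M[L0]=30
step 5: P2: load  L2  ⟶  SISI  (L2)  txn=BusRd+Flush  M[L2]=54
step 6: P3: store L2 := 65  ⟶  IIIM  (L2)  txn=BusRdX  M[L2]=54
step 7: P0: store L0 := 52  ⟶  MIII  (L0)  txn=BusRdX+Flush  M[L0]=76
step 8: P2: load  L0  ⟶  SISI  (L0)  txn=BusRd+Flush  M[L0]=52
step 9: P3: store L2 := 18  ⟶  IIIM  (L2)  txn=∅  M[L2]=54
step 10: P2: load  L2  ⟶  IISS  (L2)  txn=BusRd+Flush  M[L2]=18
step 11: P0: load  L0  ⟶  SISI  (L0)  txn=∅  M[L0]=52
step 12: P1: load  L0  ⟶  SSSI  (L0)  txn=BusRd  M[L0]=52
step 13: P0: store L2 := 41  ⟶  MIII  (L2)  txn=BusRdX  M[L2]=18
step 14: P0: store L2 := 40  ⟶  MIII  (L2)  txn=∅  M[L2]=18
step 15: P1: store L0 := 73  ⟶  IMII  (L0)  txn=BusRdX  M[L0]=52
step 16: P0: load  L1  ⟶  SIII  (L1)  txn=BusRd  M[L1]=80
step 17: P2: store L2 := 55  ⟶  IIMI  (L2)  txn=BusRdX+Flush  M[L2]=40
step 18: P2: load  L0  ⟶  ISSI  (L0)  txn=BusRd+Flush  M[L0]=73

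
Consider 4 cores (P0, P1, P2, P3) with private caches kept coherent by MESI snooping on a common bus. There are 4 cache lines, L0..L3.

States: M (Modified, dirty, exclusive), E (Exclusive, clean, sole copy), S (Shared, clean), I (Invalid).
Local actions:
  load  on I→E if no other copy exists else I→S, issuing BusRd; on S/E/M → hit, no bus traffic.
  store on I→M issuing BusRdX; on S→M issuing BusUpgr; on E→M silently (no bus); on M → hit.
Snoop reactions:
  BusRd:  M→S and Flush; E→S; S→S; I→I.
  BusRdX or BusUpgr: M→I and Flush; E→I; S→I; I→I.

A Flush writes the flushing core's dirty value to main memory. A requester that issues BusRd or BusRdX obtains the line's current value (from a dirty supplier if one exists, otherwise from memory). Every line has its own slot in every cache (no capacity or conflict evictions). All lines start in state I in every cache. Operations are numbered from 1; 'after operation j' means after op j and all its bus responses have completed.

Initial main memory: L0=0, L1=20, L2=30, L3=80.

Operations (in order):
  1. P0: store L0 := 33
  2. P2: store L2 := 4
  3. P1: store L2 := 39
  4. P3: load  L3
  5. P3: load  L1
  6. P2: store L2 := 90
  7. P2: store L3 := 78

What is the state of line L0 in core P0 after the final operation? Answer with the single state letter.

state = M

[1] P0: store L0 := 33 | P0:M(33), P1:I, P2:I, P3:I | bus: BusRdX
[2] P2: store L2 := 4 | P0:I, P1:I, P2:M(4), P3:I | bus: BusRdX
[3] P1: store L2 := 39 | P0:I, P1:M(39), P2:I, P3:I | bus: BusRdX,Flush
[4] P3: load  L3 | P0:I, P1:I, P2:I, P3:E(80) | bus: BusRd
[5] P3: load  L1 | P0:I, P1:I, P2:I, P3:E(20) | bus: BusRd
[6] P2: store L2 := 90 | P0:I, P1:I, P2:M(90), P3:I | bus: BusRdX,Flush
[7] P2: store L3 := 78 | P0:I, P1:I, P2:M(78), P3:I | bus: BusRdX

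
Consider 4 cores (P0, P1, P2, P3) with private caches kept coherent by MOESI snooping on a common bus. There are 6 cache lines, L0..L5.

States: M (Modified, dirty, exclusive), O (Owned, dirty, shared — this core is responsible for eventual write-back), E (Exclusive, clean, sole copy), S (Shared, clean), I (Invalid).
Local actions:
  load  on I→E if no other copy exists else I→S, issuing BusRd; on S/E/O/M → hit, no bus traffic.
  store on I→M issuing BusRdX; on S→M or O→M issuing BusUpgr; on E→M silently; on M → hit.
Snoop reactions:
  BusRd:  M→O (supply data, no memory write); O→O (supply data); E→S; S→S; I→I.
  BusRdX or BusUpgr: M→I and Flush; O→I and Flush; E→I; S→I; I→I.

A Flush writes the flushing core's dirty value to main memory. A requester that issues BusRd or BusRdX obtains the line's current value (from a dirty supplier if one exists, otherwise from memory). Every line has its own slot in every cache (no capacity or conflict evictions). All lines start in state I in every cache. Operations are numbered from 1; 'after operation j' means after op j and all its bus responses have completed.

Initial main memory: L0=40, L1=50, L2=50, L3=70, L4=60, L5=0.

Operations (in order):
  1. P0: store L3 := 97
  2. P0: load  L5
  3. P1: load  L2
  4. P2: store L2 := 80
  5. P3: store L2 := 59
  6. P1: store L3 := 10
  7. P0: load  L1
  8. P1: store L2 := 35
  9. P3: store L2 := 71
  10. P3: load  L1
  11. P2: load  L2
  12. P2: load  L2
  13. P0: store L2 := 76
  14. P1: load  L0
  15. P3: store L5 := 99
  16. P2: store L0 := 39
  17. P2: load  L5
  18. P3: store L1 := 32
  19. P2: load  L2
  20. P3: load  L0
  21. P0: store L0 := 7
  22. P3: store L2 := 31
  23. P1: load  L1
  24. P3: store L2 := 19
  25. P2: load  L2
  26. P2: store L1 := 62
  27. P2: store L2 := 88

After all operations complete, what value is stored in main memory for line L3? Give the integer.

1. P0: store L3 := 97  bus=[BusRdX]  L3: P0=M P1=I P2=I P3=I  mem[L3]=70
2. P0: load  L5  bus=[BusRd]  L5: P0=E P1=I P2=I P3=I  mem[L5]=0
3. P1: load  L2  bus=[BusRd]  L2: P0=I P1=E P2=I P3=I  mem[L2]=50
4. P2: store L2 := 80  bus=[BusRdX]  L2: P0=I P1=I P2=M P3=I  mem[L2]=50
5. P3: store L2 := 59  bus=[BusRdX,Flush]  L2: P0=I P1=I P2=I P3=M  mem[L2]=80
6. P1: store L3 := 10  bus=[BusRdX,Flush]  L3: P0=I P1=M P2=I P3=I  mem[L3]=97
7. P0: load  L1  bus=[BusRd]  L1: P0=E P1=I P2=I P3=I  mem[L1]=50
8. P1: store L2 := 35  bus=[BusRdX,Flush]  L2: P0=I P1=M P2=I P3=I  mem[L2]=59
9. P3: store L2 := 71  bus=[BusRdX,Flush]  L2: P0=I P1=I P2=I P3=M  mem[L2]=35
10. P3: load  L1  bus=[BusRd]  L1: P0=S P1=I P2=I P3=S  mem[L1]=50
11. P2: load  L2  bus=[BusRd]  L2: P0=I P1=I P2=S P3=O  mem[L2]=35
12. P2: load  L2  bus=[-]  L2: P0=I P1=I P2=S P3=O  mem[L2]=35
13. P0: store L2 := 76  bus=[BusRdX,Flush]  L2: P0=M P1=I P2=I P3=I  mem[L2]=71
14. P1: load  L0  bus=[BusRd]  L0: P0=I P1=E P2=I P3=I  mem[L0]=40
15. P3: store L5 := 99  bus=[BusRdX]  L5: P0=I P1=I P2=I P3=M  mem[L5]=0
16. P2: store L0 := 39  bus=[BusRdX]  L0: P0=I P1=I P2=M P3=I  mem[L0]=40
17. P2: load  L5  bus=[BusRd]  L5: P0=I P1=I P2=S P3=O  mem[L5]=0
18. P3: store L1 := 32  bus=[BusUpgr]  L1: P0=I P1=I P2=I P3=M  mem[L1]=50
19. P2: load  L2  bus=[BusRd]  L2: P0=O P1=I P2=S P3=I  mem[L2]=71
20. P3: load  L0  bus=[BusRd]  L0: P0=I P1=I P2=O P3=S  mem[L0]=40
21. P0: store L0 := 7  bus=[BusRdX,Flush]  L0: P0=M P1=I P2=I P3=I  mem[L0]=39
22. P3: store L2 := 31  bus=[BusRdX,Flush]  L2: P0=I P1=I P2=I P3=M  mem[L2]=76
23. P1: load  L1  bus=[BusRd]  L1: P0=I P1=S P2=I P3=O  mem[L1]=50
24. P3: store L2 := 19  bus=[-]  L2: P0=I P1=I P2=I P3=M  mem[L2]=76
25. P2: load  L2  bus=[BusRd]  L2: P0=I P1=I P2=S P3=O  mem[L2]=76
26. P2: store L1 := 62  bus=[BusRdX,Flush]  L1: P0=I P1=I P2=M P3=I  mem[L1]=32
27. P2: store L2 := 88  bus=[BusUpgr,Flush]  L2: P0=I P1=I P2=M P3=I  mem[L2]=19

memory[L3] = 97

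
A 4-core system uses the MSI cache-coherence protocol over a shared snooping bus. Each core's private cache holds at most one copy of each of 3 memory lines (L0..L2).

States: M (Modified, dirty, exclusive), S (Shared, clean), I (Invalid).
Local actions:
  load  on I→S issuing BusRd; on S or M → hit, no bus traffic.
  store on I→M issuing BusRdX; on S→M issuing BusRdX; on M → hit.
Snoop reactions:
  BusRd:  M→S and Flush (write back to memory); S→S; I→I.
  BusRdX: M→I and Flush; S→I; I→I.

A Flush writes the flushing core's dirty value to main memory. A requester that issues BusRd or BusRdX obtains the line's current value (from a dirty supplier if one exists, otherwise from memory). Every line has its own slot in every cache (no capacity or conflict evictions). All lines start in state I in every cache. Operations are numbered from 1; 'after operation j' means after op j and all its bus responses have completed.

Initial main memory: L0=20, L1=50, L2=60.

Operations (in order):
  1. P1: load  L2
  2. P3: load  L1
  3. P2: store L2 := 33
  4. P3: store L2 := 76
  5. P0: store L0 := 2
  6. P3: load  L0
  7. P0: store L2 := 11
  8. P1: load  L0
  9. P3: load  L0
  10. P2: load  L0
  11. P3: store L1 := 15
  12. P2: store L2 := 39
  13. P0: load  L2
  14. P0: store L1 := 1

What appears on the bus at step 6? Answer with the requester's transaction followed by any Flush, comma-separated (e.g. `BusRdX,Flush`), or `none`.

bus = BusRd,Flush

step 1: P1: load  L2  ⟶  ISII  (L2)  txn=BusRd  M[L2]=60
step 2: P3: load  L1  ⟶  IIIS  (L1)  txn=BusRd  M[L1]=50
step 3: P2: store L2 := 33  ⟶  IIMI  (L2)  txn=BusRdX  M[L2]=60
step 4: P3: store L2 := 76  ⟶  IIIM  (L2)  txn=BusRdX+Flush  M[L2]=33
step 5: P0: store L0 := 2  ⟶  MIII  (L0)  txn=BusRdX  M[L0]=20
step 6: P3: load  L0  ⟶  SIIS  (L0)  txn=BusRd+Flush  M[L0]=2
step 7: P0: store L2 := 11  ⟶  MIII  (L2)  txn=BusRdX+Flush  M[L2]=76
step 8: P1: load  L0  ⟶  SSIS  (L0)  txn=BusRd  M[L0]=2
step 9: P3: load  L0  ⟶  SSIS  (L0)  txn=∅  M[L0]=2
step 10: P2: load  L0  ⟶  SSSS  (L0)  txn=BusRd  M[L0]=2
step 11: P3: store L1 := 15  ⟶  IIIM  (L1)  txn=BusRdX  M[L1]=50
step 12: P2: store L2 := 39  ⟶  IIMI  (L2)  txn=BusRdX+Flush  M[L2]=11
step 13: P0: load  L2  ⟶  SISI  (L2)  txn=BusRd+Flush  M[L2]=39
step 14: P0: store L1 := 1  ⟶  MIII  (L1)  txn=BusRdX+Flush  M[L1]=15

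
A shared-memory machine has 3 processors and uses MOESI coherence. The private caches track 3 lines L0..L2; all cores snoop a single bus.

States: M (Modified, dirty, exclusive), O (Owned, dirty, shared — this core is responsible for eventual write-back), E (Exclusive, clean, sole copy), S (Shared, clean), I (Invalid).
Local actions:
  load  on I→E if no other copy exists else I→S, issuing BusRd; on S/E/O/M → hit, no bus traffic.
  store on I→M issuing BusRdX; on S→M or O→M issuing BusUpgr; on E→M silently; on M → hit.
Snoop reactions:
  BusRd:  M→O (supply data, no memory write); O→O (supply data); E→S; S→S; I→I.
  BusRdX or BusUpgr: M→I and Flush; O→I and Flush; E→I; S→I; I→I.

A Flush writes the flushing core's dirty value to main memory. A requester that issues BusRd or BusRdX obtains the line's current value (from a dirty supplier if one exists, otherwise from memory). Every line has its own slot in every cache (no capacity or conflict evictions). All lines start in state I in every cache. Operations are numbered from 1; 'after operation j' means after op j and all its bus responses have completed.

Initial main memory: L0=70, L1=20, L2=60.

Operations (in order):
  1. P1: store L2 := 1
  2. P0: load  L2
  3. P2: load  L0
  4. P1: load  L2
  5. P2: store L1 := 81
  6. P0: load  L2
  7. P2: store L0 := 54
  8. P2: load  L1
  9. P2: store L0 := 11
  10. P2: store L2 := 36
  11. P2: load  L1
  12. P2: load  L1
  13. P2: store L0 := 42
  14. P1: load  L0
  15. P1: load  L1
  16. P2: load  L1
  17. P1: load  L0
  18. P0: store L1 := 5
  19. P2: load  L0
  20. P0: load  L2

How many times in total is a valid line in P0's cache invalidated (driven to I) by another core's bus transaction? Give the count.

invalidations = 1

[1] P1: store L2 := 1 | P0:I, P1:M(1), P2:I | bus: BusRdX
[2] P0: load  L2 | P0:S(1), P1:O(1), P2:I | bus: BusRd
[3] P2: load  L0 | P0:I, P1:I, P2:E(70) | bus: BusRd
[4] P1: load  L2 | P0:S(1), P1:O(1), P2:I | bus: none
[5] P2: store L1 := 81 | P0:I, P1:I, P2:M(81) | bus: BusRdX
[6] P0: load  L2 | P0:S(1), P1:O(1), P2:I | bus: none
[7] P2: store L0 := 54 | P0:I, P1:I, P2:M(54) | bus: none
[8] P2: load  L1 | P0:I, P1:I, P2:M(81) | bus: none
[9] P2: store L0 := 11 | P0:I, P1:I, P2:M(11) | bus: none
[10] P2: store L2 := 36 | P0:I, P1:I, P2:M(36) | bus: BusRdX,Flush
[11] P2: load  L1 | P0:I, P1:I, P2:M(81) | bus: none
[12] P2: load  L1 | P0:I, P1:I, P2:M(81) | bus: none
[13] P2: store L0 := 42 | P0:I, P1:I, P2:M(42) | bus: none
[14] P1: load  L0 | P0:I, P1:S(42), P2:O(42) | bus: BusRd
[15] P1: load  L1 | P0:I, P1:S(81), P2:O(81) | bus: BusRd
[16] P2: load  L1 | P0:I, P1:S(81), P2:O(81) | bus: none
[17] P1: load  L0 | P0:I, P1:S(42), P2:O(42) | bus: none
[18] P0: store L1 := 5 | P0:M(5), P1:I, P2:I | bus: BusRdX,Flush
[19] P2: load  L0 | P0:I, P1:S(42), P2:O(42) | bus: none
[20] P0: load  L2 | P0:S(36), P1:I, P2:O(36) | bus: BusRd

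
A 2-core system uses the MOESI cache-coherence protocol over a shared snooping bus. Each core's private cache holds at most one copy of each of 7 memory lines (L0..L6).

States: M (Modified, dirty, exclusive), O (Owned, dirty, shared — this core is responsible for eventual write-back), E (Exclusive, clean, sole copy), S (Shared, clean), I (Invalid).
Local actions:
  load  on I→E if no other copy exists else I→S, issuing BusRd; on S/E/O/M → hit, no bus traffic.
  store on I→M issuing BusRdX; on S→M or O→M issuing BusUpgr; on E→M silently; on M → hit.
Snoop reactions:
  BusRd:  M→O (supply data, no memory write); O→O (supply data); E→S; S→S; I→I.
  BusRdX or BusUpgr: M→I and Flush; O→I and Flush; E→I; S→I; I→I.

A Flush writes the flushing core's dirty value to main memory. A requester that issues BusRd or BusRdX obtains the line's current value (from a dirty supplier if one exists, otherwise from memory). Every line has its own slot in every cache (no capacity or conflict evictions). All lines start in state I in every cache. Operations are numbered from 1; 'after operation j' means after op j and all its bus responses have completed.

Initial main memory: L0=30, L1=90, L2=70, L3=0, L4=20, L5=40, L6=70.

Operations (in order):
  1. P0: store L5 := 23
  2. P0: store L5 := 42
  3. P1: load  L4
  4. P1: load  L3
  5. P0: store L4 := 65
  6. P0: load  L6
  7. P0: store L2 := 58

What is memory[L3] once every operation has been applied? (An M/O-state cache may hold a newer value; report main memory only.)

step 1: P0: store L5 := 23  ⟶  MI  (L5)  txn=BusRdX  M[L5]=40
step 2: P0: store L5 := 42  ⟶  MI  (L5)  txn=∅  M[L5]=40
step 3: P1: load  L4  ⟶  IE  (L4)  txn=BusRd  M[L4]=20
step 4: P1: load  L3  ⟶  IE  (L3)  txn=BusRd  M[L3]=0
step 5: P0: store L4 := 65  ⟶  MI  (L4)  txn=BusRdX  M[L4]=20
step 6: P0: load  L6  ⟶  EI  (L6)  txn=BusRd  M[L6]=70
step 7: P0: store L2 := 58  ⟶  MI  (L2)  txn=BusRdX  M[L2]=70

memory[L3] = 0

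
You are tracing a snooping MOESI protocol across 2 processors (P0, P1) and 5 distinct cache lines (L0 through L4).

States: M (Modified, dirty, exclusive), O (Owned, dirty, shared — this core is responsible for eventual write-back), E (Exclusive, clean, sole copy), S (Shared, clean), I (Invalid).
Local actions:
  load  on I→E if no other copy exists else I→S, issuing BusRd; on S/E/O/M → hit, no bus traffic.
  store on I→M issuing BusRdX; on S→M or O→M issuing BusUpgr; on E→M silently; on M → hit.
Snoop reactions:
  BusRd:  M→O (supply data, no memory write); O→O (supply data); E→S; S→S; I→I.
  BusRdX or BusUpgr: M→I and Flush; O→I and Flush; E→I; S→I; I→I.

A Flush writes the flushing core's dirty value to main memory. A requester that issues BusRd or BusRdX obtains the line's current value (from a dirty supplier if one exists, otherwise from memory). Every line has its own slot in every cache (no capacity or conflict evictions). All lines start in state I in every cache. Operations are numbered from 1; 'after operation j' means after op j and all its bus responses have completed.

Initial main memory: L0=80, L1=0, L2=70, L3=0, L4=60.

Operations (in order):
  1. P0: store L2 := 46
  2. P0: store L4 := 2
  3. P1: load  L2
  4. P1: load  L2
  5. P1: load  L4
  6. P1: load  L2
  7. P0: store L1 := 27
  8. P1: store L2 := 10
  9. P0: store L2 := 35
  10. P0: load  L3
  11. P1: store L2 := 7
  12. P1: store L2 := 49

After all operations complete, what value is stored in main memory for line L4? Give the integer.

memory[L4] = 60

step 1: P0: store L2 := 46  ⟶  MI  (L2)  txn=BusRdX  M[L2]=70
step 2: P0: store L4 := 2  ⟶  MI  (L4)  txn=BusRdX  M[L4]=60
step 3: P1: load  L2  ⟶  OS  (L2)  txn=BusRd  M[L2]=70
step 4: P1: load  L2  ⟶  OS  (L2)  txn=∅  M[L2]=70
step 5: P1: load  L4  ⟶  OS  (L4)  txn=BusRd  M[L4]=60
step 6: P1: load  L2  ⟶  OS  (L2)  txn=∅  M[L2]=70
step 7: P0: store L1 := 27  ⟶  MI  (L1)  txn=BusRdX  M[L1]=0
step 8: P1: store L2 := 10  ⟶  IM  (L2)  txn=BusUpgr+Flush  M[L2]=46
step 9: P0: store L2 := 35  ⟶  MI  (L2)  txn=BusRdX+Flush  M[L2]=10
step 10: P0: load  L3  ⟶  EI  (L3)  txn=BusRd  M[L3]=0
step 11: P1: store L2 := 7  ⟶  IM  (L2)  txn=BusRdX+Flush  M[L2]=35
step 12: P1: store L2 := 49  ⟶  IM  (L2)  txn=∅  M[L2]=35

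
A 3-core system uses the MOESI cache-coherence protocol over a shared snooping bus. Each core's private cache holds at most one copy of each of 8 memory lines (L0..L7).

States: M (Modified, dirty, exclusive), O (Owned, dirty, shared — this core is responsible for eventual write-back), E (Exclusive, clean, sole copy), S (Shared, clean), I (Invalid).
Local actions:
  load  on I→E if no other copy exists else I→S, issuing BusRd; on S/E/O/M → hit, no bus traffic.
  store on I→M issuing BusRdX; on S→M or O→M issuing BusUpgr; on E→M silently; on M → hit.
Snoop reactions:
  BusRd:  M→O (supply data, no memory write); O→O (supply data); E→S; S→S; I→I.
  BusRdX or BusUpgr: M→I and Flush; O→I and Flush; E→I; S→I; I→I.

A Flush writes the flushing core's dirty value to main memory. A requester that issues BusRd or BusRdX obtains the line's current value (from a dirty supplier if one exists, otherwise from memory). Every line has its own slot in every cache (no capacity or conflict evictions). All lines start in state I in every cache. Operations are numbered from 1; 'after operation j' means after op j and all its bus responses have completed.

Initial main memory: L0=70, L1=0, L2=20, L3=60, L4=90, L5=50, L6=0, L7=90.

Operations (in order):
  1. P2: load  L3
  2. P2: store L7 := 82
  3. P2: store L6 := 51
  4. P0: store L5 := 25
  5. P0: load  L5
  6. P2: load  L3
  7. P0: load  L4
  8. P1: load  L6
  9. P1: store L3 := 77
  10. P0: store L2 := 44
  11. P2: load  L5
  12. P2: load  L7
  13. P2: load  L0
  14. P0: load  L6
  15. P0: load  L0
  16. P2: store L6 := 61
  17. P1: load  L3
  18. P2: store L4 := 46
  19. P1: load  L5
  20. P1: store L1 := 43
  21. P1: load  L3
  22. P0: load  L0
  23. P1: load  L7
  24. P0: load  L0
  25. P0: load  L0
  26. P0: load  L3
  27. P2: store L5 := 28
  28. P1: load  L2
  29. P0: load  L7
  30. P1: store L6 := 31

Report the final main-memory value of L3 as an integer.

memory[L3] = 60

1. P2: load  L3  bus=[BusRd]  L3: P0=I P1=I P2=E  mem[L3]=60
2. P2: store L7 := 82  bus=[BusRdX]  L7: P0=I P1=I P2=M  mem[L7]=90
3. P2: store L6 := 51  bus=[BusRdX]  L6: P0=I P1=I P2=M  mem[L6]=0
4. P0: store L5 := 25  bus=[BusRdX]  L5: P0=M P1=I P2=I  mem[L5]=50
5. P0: load  L5  bus=[-]  L5: P0=M P1=I P2=I  mem[L5]=50
6. P2: load  L3  bus=[-]  L3: P0=I P1=I P2=E  mem[L3]=60
7. P0: load  L4  bus=[BusRd]  L4: P0=E P1=I P2=I  mem[L4]=90
8. P1: load  L6  bus=[BusRd]  L6: P0=I P1=S P2=O  mem[L6]=0
9. P1: store L3 := 77  bus=[BusRdX]  L3: P0=I P1=M P2=I  mem[L3]=60
10. P0: store L2 := 44  bus=[BusRdX]  L2: P0=M P1=I P2=I  mem[L2]=20
11. P2: load  L5  bus=[BusRd]  L5: P0=O P1=I P2=S  mem[L5]=50
12. P2: load  L7  bus=[-]  L7: P0=I P1=I P2=M  mem[L7]=90
13. P2: load  L0  bus=[BusRd]  L0: P0=I P1=I P2=E  mem[L0]=70
14. P0: load  L6  bus=[BusRd]  L6: P0=S P1=S P2=O  mem[L6]=0
15. P0: load  L0  bus=[BusRd]  L0: P0=S P1=I P2=S  mem[L0]=70
16. P2: store L6 := 61  bus=[BusUpgr]  L6: P0=I P1=I P2=M  mem[L6]=0
17. P1: load  L3  bus=[-]  L3: P0=I P1=M P2=I  mem[L3]=60
18. P2: store L4 := 46  bus=[BusRdX]  L4: P0=I P1=I P2=M  mem[L4]=90
19. P1: load  L5  bus=[BusRd]  L5: P0=O P1=S P2=S  mem[L5]=50
20. P1: store L1 := 43  bus=[BusRdX]  L1: P0=I P1=M P2=I  mem[L1]=0
21. P1: load  L3  bus=[-]  L3: P0=I P1=M P2=I  mem[L3]=60
22. P0: load  L0  bus=[-]  L0: P0=S P1=I P2=S  mem[L0]=70
23. P1: load  L7  bus=[BusRd]  L7: P0=I P1=S P2=O  mem[L7]=90
24. P0: load  L0  bus=[-]  L0: P0=S P1=I P2=S  mem[L0]=70
25. P0: load  L0  bus=[-]  L0: P0=S P1=I P2=S  mem[L0]=70
26. P0: load  L3  bus=[BusRd]  L3: P0=S P1=O P2=I  mem[L3]=60
27. P2: store L5 := 28  bus=[BusUpgr,Flush]  L5: P0=I P1=I P2=M  mem[L5]=25
28. P1: load  L2  bus=[BusRd]  L2: P0=O P1=S P2=I  mem[L2]=20
29. P0: load  L7  bus=[BusRd]  L7: P0=S P1=S P2=O  mem[L7]=90
30. P1: store L6 := 31  bus=[BusRdX,Flush]  L6: P0=I P1=M P2=I  mem[L6]=61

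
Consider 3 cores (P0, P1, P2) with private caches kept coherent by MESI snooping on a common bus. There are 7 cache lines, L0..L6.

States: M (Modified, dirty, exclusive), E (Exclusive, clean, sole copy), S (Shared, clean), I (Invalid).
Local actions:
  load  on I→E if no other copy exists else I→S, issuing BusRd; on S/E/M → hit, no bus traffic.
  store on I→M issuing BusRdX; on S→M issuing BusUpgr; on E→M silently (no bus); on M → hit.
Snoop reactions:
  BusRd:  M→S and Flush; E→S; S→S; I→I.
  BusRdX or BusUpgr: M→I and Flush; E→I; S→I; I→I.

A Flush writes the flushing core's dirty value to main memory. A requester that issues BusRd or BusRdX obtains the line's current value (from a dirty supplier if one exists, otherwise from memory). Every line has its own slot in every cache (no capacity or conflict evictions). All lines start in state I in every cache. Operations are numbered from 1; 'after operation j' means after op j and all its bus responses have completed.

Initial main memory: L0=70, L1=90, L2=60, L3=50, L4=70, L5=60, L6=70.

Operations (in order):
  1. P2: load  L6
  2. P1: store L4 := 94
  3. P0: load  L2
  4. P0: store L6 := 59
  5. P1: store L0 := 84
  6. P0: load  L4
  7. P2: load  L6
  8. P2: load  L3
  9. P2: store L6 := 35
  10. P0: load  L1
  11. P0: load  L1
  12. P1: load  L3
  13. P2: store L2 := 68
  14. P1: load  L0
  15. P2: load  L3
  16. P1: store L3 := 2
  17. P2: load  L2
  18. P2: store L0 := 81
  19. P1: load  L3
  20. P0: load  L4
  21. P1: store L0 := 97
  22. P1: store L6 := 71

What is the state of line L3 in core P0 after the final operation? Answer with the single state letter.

state = I

1. P2: load  L6  bus=[BusRd]  L6: P0=I P1=I P2=E  mem[L6]=70
2. P1: store L4 := 94  bus=[BusRdX]  L4: P0=I P1=M P2=I  mem[L4]=70
3. P0: load  L2  bus=[BusRd]  L2: P0=E P1=I P2=I  mem[L2]=60
4. P0: store L6 := 59  bus=[BusRdX]  L6: P0=M P1=I P2=I  mem[L6]=70
5. P1: store L0 := 84  bus=[BusRdX]  L0: P0=I P1=M P2=I  mem[L0]=70
6. P0: load  L4  bus=[BusRd,Flush]  L4: P0=S P1=S P2=I  mem[L4]=94
7. P2: load  L6  bus=[BusRd,Flush]  L6: P0=S P1=I P2=S  mem[L6]=59
8. P2: load  L3  bus=[BusRd]  L3: P0=I P1=I P2=E  mem[L3]=50
9. P2: store L6 := 35  bus=[BusUpgr]  L6: P0=I P1=I P2=M  mem[L6]=59
10. P0: load  L1  bus=[BusRd]  L1: P0=E P1=I P2=I  mem[L1]=90
11. P0: load  L1  bus=[-]  L1: P0=E P1=I P2=I  mem[L1]=90
12. P1: load  L3  bus=[BusRd]  L3: P0=I P1=S P2=S  mem[L3]=50
13. P2: store L2 := 68  bus=[BusRdX]  L2: P0=I P1=I P2=M  mem[L2]=60
14. P1: load  L0  bus=[-]  L0: P0=I P1=M P2=I  mem[L0]=70
15. P2: load  L3  bus=[-]  L3: P0=I P1=S P2=S  mem[L3]=50
16. P1: store L3 := 2  bus=[BusUpgr]  L3: P0=I P1=M P2=I  mem[L3]=50
17. P2: load  L2  bus=[-]  L2: P0=I P1=I P2=M  mem[L2]=60
18. P2: store L0 := 81  bus=[BusRdX,Flush]  L0: P0=I P1=I P2=M  mem[L0]=84
19. P1: load  L3  bus=[-]  L3: P0=I P1=M P2=I  mem[L3]=50
20. P0: load  L4  bus=[-]  L4: P0=S P1=S P2=I  mem[L4]=94
21. P1: store L0 := 97  bus=[BusRdX,Flush]  L0: P0=I P1=M P2=I  mem[L0]=81
22. P1: store L6 := 71  bus=[BusRdX,Flush]  L6: P0=I P1=M P2=I  mem[L6]=35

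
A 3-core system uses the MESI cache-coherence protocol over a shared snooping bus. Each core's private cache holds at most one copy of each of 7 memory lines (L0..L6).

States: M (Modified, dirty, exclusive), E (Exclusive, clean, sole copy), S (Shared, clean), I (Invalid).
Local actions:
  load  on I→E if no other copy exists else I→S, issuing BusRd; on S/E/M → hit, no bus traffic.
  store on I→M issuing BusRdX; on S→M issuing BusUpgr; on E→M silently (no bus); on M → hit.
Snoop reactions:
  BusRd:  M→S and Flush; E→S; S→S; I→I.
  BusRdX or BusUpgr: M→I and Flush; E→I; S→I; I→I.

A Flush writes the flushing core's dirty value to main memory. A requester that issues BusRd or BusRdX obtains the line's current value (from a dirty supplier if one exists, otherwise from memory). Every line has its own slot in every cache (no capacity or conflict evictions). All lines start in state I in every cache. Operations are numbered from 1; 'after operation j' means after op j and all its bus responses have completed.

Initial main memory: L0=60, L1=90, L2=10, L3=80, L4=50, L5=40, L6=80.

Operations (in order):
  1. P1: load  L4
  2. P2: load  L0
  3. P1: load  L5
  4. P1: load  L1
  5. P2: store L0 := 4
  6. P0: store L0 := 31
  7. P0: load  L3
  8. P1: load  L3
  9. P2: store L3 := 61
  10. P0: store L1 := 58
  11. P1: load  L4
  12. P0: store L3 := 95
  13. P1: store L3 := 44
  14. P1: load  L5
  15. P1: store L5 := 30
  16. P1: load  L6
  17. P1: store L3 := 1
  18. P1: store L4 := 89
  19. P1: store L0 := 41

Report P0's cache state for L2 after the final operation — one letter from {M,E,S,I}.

state = I

[1] P1: load  L4 | P0:I, P1:E(50), P2:I | bus: BusRd
[2] P2: load  L0 | P0:I, P1:I, P2:E(60) | bus: BusRd
[3] P1: load  L5 | P0:I, P1:E(40), P2:I | bus: BusRd
[4] P1: load  L1 | P0:I, P1:E(90), P2:I | bus: BusRd
[5] P2: store L0 := 4 | P0:I, P1:I, P2:M(4) | bus: none
[6] P0: store L0 := 31 | P0:M(31), P1:I, P2:I | bus: BusRdX,Flush
[7] P0: load  L3 | P0:E(80), P1:I, P2:I | bus: BusRd
[8] P1: load  L3 | P0:S(80), P1:S(80), P2:I | bus: BusRd
[9] P2: store L3 := 61 | P0:I, P1:I, P2:M(61) | bus: BusRdX
[10] P0: store L1 := 58 | P0:M(58), P1:I, P2:I | bus: BusRdX
[11] P1: load  L4 | P0:I, P1:E(50), P2:I | bus: none
[12] P0: store L3 := 95 | P0:M(95), P1:I, P2:I | bus: BusRdX,Flush
[13] P1: store L3 := 44 | P0:I, P1:M(44), P2:I | bus: BusRdX,Flush
[14] P1: load  L5 | P0:I, P1:E(40), P2:I | bus: none
[15] P1: store L5 := 30 | P0:I, P1:M(30), P2:I | bus: none
[16] P1: load  L6 | P0:I, P1:E(80), P2:I | bus: BusRd
[17] P1: store L3 := 1 | P0:I, P1:M(1), P2:I | bus: none
[18] P1: store L4 := 89 | P0:I, P1:M(89), P2:I | bus: none
[19] P1: store L0 := 41 | P0:I, P1:M(41), P2:I | bus: BusRdX,Flush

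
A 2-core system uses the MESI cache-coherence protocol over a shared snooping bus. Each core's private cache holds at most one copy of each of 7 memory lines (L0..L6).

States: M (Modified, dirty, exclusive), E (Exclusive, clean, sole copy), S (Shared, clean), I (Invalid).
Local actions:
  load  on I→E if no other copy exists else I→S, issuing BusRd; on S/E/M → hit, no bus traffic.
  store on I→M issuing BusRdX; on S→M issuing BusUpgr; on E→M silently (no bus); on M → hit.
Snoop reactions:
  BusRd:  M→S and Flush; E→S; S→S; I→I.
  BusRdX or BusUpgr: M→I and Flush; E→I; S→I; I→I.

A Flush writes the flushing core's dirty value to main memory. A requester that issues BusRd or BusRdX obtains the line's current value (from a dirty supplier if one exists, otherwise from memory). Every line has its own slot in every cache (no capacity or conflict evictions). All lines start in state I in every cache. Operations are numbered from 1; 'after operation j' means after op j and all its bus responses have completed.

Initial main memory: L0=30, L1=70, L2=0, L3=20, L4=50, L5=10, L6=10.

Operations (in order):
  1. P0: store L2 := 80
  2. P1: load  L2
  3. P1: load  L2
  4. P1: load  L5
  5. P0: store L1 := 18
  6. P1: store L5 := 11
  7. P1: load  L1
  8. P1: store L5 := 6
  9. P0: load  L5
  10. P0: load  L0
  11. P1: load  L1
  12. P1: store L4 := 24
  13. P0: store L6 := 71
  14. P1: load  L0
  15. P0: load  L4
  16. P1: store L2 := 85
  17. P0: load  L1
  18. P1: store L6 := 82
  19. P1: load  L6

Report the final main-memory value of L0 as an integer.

memory[L0] = 30

1. P0: store L2 := 80  bus=[BusRdX]  L2: P0=M P1=I  mem[L2]=0
2. P1: load  L2  bus=[BusRd,Flush]  L2: P0=S P1=S  mem[L2]=80
3. P1: load  L2  bus=[-]  L2: P0=S P1=S  mem[L2]=80
4. P1: load  L5  bus=[BusRd]  L5: P0=I P1=E  mem[L5]=10
5. P0: store L1 := 18  bus=[BusRdX]  L1: P0=M P1=I  mem[L1]=70
6. P1: store L5 := 11  bus=[-]  L5: P0=I P1=M  mem[L5]=10
7. P1: load  L1  bus=[BusRd,Flush]  L1: P0=S P1=S  mem[L1]=18
8. P1: store L5 := 6  bus=[-]  L5: P0=I P1=M  mem[L5]=10
9. P0: load  L5  bus=[BusRd,Flush]  L5: P0=S P1=S  mem[L5]=6
10. P0: load  L0  bus=[BusRd]  L0: P0=E P1=I  mem[L0]=30
11. P1: load  L1  bus=[-]  L1: P0=S P1=S  mem[L1]=18
12. P1: store L4 := 24  bus=[BusRdX]  L4: P0=I P1=M  mem[L4]=50
13. P0: store L6 := 71  bus=[BusRdX]  L6: P0=M P1=I  mem[L6]=10
14. P1: load  L0  bus=[BusRd]  L0: P0=S P1=S  mem[L0]=30
15. P0: load  L4  bus=[BusRd,Flush]  L4: P0=S P1=S  mem[L4]=24
16. P1: store L2 := 85  bus=[BusUpgr]  L2: P0=I P1=M  mem[L2]=80
17. P0: load  L1  bus=[-]  L1: P0=S P1=S  mem[L1]=18
18. P1: store L6 := 82  bus=[BusRdX,Flush]  L6: P0=I P1=M  mem[L6]=71
19. P1: load  L6  bus=[-]  L6: P0=I P1=M  mem[L6]=71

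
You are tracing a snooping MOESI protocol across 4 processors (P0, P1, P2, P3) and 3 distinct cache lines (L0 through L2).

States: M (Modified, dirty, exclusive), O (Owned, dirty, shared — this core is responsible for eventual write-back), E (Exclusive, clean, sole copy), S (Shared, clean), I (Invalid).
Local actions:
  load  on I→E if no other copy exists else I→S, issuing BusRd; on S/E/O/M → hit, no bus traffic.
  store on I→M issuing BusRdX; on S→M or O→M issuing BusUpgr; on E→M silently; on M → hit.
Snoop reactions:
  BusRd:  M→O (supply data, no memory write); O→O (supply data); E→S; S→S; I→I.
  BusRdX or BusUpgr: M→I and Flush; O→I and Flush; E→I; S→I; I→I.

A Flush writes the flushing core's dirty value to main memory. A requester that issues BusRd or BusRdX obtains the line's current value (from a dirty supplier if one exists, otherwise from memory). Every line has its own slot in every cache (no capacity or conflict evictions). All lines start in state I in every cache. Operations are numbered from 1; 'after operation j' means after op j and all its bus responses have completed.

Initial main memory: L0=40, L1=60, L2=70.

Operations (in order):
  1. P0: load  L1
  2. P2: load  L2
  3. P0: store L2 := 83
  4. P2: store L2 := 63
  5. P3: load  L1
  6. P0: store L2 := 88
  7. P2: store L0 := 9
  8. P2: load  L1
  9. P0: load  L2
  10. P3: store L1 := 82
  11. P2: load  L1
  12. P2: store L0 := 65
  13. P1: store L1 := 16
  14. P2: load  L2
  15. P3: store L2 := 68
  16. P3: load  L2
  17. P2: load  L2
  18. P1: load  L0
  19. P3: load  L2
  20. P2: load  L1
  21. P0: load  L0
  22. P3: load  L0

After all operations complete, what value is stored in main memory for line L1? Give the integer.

memory[L1] = 82

[1] P0: load  L1 | P0:E(60), P1:I, P2:I, P3:I | bus: BusRd
[2] P2: load  L2 | P0:I, P1:I, P2:E(70), P3:I | bus: BusRd
[3] P0: store L2 := 83 | P0:M(83), P1:I, P2:I, P3:I | bus: BusRdX
[4] P2: store L2 := 63 | P0:I, P1:I, P2:M(63), P3:I | bus: BusRdX,Flush
[5] P3: load  L1 | P0:S(60), P1:I, P2:I, P3:S(60) | bus: BusRd
[6] P0: store L2 := 88 | P0:M(88), P1:I, P2:I, P3:I | bus: BusRdX,Flush
[7] P2: store L0 := 9 | P0:I, P1:I, P2:M(9), P3:I | bus: BusRdX
[8] P2: load  L1 | P0:S(60), P1:I, P2:S(60), P3:S(60) | bus: BusRd
[9] P0: load  L2 | P0:M(88), P1:I, P2:I, P3:I | bus: none
[10] P3: store L1 := 82 | P0:I, P1:I, P2:I, P3:M(82) | bus: BusUpgr
[11] P2: load  L1 | P0:I, P1:I, P2:S(82), P3:O(82) | bus: BusRd
[12] P2: store L0 := 65 | P0:I, P1:I, P2:M(65), P3:I | bus: none
[13] P1: store L1 := 16 | P0:I, P1:M(16), P2:I, P3:I | bus: BusRdX,Flush
[14] P2: load  L2 | P0:O(88), P1:I, P2:S(88), P3:I | bus: BusRd
[15] P3: store L2 := 68 | P0:I, P1:I, P2:I, P3:M(68) | bus: BusRdX,Flush
[16] P3: load  L2 | P0:I, P1:I, P2:I, P3:M(68) | bus: none
[17] P2: load  L2 | P0:I, P1:I, P2:S(68), P3:O(68) | bus: BusRd
[18] P1: load  L0 | P0:I, P1:S(65), P2:O(65), P3:I | bus: BusRd
[19] P3: load  L2 | P0:I, P1:I, P2:S(68), P3:O(68) | bus: none
[20] P2: load  L1 | P0:I, P1:O(16), P2:S(16), P3:I | bus: BusRd
[21] P0: load  L0 | P0:S(65), P1:S(65), P2:O(65), P3:I | bus: BusRd
[22] P3: load  L0 | P0:S(65), P1:S(65), P2:O(65), P3:S(65) | bus: BusRd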